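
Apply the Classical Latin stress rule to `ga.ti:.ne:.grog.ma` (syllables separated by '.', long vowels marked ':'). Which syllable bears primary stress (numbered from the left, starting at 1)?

4

Classical Latin: stress the penult if heavy (long vowel or closed), else the antepenult.
Weights: 3 ne: H, 4 grog H, 5 ma L.
The penult (syllable 4, grog) is heavy, so it takes stress.
Stress on syllable 4: ga.ti:.ne:.ˈgrog.ma.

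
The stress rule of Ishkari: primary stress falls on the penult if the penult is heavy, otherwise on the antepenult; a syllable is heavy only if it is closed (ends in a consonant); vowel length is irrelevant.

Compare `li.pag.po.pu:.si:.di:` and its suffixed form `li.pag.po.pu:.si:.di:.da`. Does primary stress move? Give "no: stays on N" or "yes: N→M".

yes: 4→5

Base `li.pag.po.pu:.si:.di:` (6 syllables):
  Weights: 4 pu: L, 5 si: L, 6 di: L.
  The penult (syllable 5, si:) is light, so stress falls on the antepenult (syllable 4, pu:).
  → primary stress on syllable 4.
Suffixed `li.pag.po.pu:.si:.di:.da` (7 syllables):
  Weights: 5 si: L, 6 di: L, 7 da L.
  The penult (syllable 6, di:) is light, so stress falls on the antepenult (syllable 5, si:).
  → primary stress on syllable 5.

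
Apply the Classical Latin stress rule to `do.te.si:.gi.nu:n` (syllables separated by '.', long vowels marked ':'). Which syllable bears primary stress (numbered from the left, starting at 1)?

3

Classical Latin: stress the penult if heavy (long vowel or closed), else the antepenult.
Weights: 3 si: H, 4 gi L, 5 nu:n H.
The penult (syllable 4, gi) is light, so stress falls on the antepenult (syllable 3, si:).
Stress on syllable 3: do.te.ˈsi:.gi.nu:n.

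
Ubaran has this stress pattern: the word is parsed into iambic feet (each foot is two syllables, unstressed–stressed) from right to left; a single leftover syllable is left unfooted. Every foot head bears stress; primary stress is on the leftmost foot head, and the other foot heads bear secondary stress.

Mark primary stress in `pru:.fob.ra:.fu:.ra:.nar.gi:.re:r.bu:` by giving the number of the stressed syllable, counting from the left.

Parse right to left into iambic (σˈσ) feet: pru: (fob.ˈra:) (fu:.ˈra:) (nar.ˈgi:) (re:r.ˈbu:). Syllable 1 is left unfooted.
Foot heads (stressed positions): 3, 5, 7, 9.
End Rule Leftmost: primary stress on the leftmost head = syllable 3.
Primary stress: syllable 3 → pru:.fob.ˈra:.fu:.ra:.nar.gi:.re:r.bu:.

3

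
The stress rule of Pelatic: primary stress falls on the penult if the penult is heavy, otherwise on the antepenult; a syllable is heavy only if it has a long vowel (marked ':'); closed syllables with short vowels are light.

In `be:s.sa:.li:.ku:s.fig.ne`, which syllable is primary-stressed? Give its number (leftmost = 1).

4

Weights: 4 ku:s H, 5 fig L, 6 ne L.
The penult (syllable 5, fig) is light, so stress falls on the antepenult (syllable 4, ku:s).
Primary stress: syllable 4 → be:s.sa:.li:.ˈku:s.fig.ne.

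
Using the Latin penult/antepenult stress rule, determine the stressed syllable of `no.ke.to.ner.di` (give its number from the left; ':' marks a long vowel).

Classical Latin: stress the penult if heavy (long vowel or closed), else the antepenult.
Weights: 3 to L, 4 ner H, 5 di L.
The penult (syllable 4, ner) is heavy, so it takes stress.
Stress on syllable 4: no.ke.to.ˈner.di.

4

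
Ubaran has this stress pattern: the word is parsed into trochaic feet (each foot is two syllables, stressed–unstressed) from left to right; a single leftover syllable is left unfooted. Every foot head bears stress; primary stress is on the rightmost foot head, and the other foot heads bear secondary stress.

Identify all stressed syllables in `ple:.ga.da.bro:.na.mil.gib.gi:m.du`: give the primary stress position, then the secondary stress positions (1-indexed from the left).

primary 7, secondary 1, 3, 5

Parse left to right into trochaic (ˈσσ) feet: (ˈple:.ga) (ˈda.bro:) (ˈna.mil) (ˈgib.gi:m) du. Syllable 9 is left unfooted.
Foot heads (stressed positions): 1, 3, 5, 7.
End Rule Rightmost: primary stress on the rightmost head = syllable 7.
Secondary stress on 1, 3, 5: ˌple:.ga.ˌda.bro:.ˌna.mil.ˈgib.gi:m.du.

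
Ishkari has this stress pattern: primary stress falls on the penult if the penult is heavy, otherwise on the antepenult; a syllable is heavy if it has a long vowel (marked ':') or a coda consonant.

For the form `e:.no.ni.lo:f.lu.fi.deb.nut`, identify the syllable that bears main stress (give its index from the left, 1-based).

7

Weights: 6 fi L, 7 deb H, 8 nut H.
The penult (syllable 7, deb) is heavy, so it takes stress.
Primary stress: syllable 7 → e:.no.ni.lo:f.lu.fi.ˈdeb.nut.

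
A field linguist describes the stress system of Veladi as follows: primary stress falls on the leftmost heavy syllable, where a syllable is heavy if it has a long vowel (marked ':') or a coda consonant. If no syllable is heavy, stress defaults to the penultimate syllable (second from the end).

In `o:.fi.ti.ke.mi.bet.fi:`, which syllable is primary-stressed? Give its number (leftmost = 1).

1

Weights: 1 o: H, 2 fi L, 3 ti L, 4 ke L, 5 mi L, 6 bet H, 7 fi: H.
Heavy syllables in the domain: 1, 6, 7. The leftmost is syllable 1 (o:).
Primary stress: syllable 1 → ˈo:.fi.ti.ke.mi.bet.fi:.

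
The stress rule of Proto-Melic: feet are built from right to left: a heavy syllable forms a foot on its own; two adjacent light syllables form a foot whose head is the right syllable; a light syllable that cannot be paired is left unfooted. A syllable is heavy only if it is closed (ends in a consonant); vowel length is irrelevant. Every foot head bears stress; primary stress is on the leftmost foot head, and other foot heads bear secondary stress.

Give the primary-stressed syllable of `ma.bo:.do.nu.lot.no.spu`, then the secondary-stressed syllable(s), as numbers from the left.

Weights: 1 ma L, 2 bo: L, 3 do L, 4 nu L, 5 lot H, 6 no L, 7 spu L.
Parse right to left (heavy = foot alone; LL = one foot; stranded L unfooted): (ma.ˈbo:) (do.ˈnu) (ˈlot) (no.ˈspu).
Foot heads: 2, 4, 5, 7.
Primary stress on the leftmost head = syllable 2.
Secondary stress on 4, 5, 7: ma.ˈbo:.do.ˌnu.ˌlot.no.ˌspu.

primary 2, secondary 4, 5, 7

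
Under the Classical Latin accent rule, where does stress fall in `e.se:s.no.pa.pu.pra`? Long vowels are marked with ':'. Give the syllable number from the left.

4

Classical Latin: stress the penult if heavy (long vowel or closed), else the antepenult.
Weights: 4 pa L, 5 pu L, 6 pra L.
The penult (syllable 5, pu) is light, so stress falls on the antepenult (syllable 4, pa).
Stress on syllable 4: e.se:s.no.ˈpa.pu.pra.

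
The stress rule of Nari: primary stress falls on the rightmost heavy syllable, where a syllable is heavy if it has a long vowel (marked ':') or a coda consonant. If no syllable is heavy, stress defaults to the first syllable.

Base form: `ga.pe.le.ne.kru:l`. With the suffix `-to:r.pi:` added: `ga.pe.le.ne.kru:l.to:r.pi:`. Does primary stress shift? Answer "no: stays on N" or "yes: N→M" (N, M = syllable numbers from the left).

Base `ga.pe.le.ne.kru:l` (5 syllables):
  Weights: 1 ga L, 2 pe L, 3 le L, 4 ne L, 5 kru:l H.
  Heavy syllables in the domain: 5. The rightmost is syllable 5 (kru:l).
  → primary stress on syllable 5.
Suffixed `ga.pe.le.ne.kru:l.to:r.pi:` (7 syllables):
  Weights: 1 ga L, 2 pe L, 3 le L, 4 ne L, 5 kru:l H, 6 to:r H, 7 pi: H.
  Heavy syllables in the domain: 5, 6, 7. The rightmost is syllable 7 (pi:).
  → primary stress on syllable 7.

yes: 5→7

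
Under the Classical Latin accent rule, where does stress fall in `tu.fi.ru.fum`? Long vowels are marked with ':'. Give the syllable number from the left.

Classical Latin: stress the penult if heavy (long vowel or closed), else the antepenult.
Weights: 2 fi L, 3 ru L, 4 fum H.
The penult (syllable 3, ru) is light, so stress falls on the antepenult (syllable 2, fi).
Stress on syllable 2: tu.ˈfi.ru.fum.

2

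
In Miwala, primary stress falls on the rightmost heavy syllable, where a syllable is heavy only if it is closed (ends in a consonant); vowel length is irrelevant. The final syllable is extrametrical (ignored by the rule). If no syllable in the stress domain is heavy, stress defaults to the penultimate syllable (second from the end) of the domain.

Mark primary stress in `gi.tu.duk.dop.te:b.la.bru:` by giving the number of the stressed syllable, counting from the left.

The final syllable (7, bru:) is extrametrical; the stress domain is syllables 1–6.
Weights: 1 gi L, 2 tu L, 3 duk H, 4 dop H, 5 te:b H, 6 la L.
Heavy syllables in the domain: 3, 4, 5. The rightmost is syllable 5 (te:b).
Primary stress: syllable 5 → gi.tu.duk.dop.ˈte:b.la.bru:.

5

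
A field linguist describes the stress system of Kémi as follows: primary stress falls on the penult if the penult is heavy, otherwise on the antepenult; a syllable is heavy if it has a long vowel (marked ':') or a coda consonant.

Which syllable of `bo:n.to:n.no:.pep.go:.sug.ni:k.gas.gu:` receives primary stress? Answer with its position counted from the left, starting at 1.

Weights: 7 ni:k H, 8 gas H, 9 gu: H.
The penult (syllable 8, gas) is heavy, so it takes stress.
Primary stress: syllable 8 → bo:n.to:n.no:.pep.go:.sug.ni:k.ˈgas.gu:.

8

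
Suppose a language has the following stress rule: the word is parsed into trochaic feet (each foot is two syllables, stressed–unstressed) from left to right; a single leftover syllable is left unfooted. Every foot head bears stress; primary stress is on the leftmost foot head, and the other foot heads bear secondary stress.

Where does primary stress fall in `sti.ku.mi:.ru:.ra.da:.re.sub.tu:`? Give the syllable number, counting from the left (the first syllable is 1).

1

Parse left to right into trochaic (ˈσσ) feet: (ˈsti.ku) (ˈmi:.ru:) (ˈra.da:) (ˈre.sub) tu:. Syllable 9 is left unfooted.
Foot heads (stressed positions): 1, 3, 5, 7.
End Rule Leftmost: primary stress on the leftmost head = syllable 1.
Primary stress: syllable 1 → ˈsti.ku.mi:.ru:.ra.da:.re.sub.tu:.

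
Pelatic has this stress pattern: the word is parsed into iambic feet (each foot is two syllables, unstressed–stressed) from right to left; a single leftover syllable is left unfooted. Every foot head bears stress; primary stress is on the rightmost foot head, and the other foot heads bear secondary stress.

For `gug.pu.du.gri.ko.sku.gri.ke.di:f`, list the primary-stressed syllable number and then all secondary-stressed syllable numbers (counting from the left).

primary 9, secondary 3, 5, 7

Parse right to left into iambic (σˈσ) feet: gug (pu.ˈdu) (gri.ˈko) (sku.ˈgri) (ke.ˈdi:f). Syllable 1 is left unfooted.
Foot heads (stressed positions): 3, 5, 7, 9.
End Rule Rightmost: primary stress on the rightmost head = syllable 9.
Secondary stress on 3, 5, 7: gug.pu.ˌdu.gri.ˌko.sku.ˌgri.ke.ˈdi:f.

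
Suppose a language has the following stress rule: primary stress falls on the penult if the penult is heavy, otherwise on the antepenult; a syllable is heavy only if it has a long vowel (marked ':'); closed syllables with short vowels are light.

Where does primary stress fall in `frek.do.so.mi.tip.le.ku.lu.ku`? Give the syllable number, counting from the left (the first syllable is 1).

7

Weights: 7 ku L, 8 lu L, 9 ku L.
The penult (syllable 8, lu) is light, so stress falls on the antepenult (syllable 7, ku).
Primary stress: syllable 7 → frek.do.so.mi.tip.le.ˈku.lu.ku.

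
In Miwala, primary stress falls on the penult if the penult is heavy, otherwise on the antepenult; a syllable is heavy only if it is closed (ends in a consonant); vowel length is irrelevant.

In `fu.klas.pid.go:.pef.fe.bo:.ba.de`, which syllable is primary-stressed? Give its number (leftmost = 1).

7

Weights: 7 bo: L, 8 ba L, 9 de L.
The penult (syllable 8, ba) is light, so stress falls on the antepenult (syllable 7, bo:).
Primary stress: syllable 7 → fu.klas.pid.go:.pef.fe.ˈbo:.ba.de.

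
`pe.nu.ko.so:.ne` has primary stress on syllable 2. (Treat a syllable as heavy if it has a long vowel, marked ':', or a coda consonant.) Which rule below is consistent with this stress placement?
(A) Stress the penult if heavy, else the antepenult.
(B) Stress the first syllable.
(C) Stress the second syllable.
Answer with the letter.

C

Rule A → syllable 4 (observed: 2).
Rule B → syllable 1 (observed: 2).
Rule C → syllable 2 ✓.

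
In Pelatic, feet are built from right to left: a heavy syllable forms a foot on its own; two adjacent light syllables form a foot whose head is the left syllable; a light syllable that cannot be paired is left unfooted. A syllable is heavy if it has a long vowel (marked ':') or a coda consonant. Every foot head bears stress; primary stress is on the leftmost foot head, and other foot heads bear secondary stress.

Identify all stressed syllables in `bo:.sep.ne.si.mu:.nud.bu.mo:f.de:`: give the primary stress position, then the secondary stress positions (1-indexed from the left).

primary 1, secondary 2, 3, 5, 6, 8, 9

Weights: 1 bo: H, 2 sep H, 3 ne L, 4 si L, 5 mu: H, 6 nud H, 7 bu L, 8 mo:f H, 9 de: H.
Parse right to left (heavy = foot alone; LL = one foot; stranded L unfooted): (ˈbo:) (ˈsep) (ˈne.si) (ˈmu:) (ˈnud) bu (ˈmo:f) (ˈde:).
Foot heads: 1, 2, 3, 5, 6, 8, 9.
Primary stress on the leftmost head = syllable 1.
Secondary stress on 2, 3, 5, 6, 8, 9: ˈbo:.ˌsep.ˌne.si.ˌmu:.ˌnud.bu.ˌmo:f.ˌde:.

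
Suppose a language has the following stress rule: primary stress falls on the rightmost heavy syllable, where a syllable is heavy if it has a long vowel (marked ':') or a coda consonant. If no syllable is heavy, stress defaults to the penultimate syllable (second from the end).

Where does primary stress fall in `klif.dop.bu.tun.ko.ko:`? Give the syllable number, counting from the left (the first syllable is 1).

6

Weights: 1 klif H, 2 dop H, 3 bu L, 4 tun H, 5 ko L, 6 ko: H.
Heavy syllables in the domain: 1, 2, 4, 6. The rightmost is syllable 6 (ko:).
Primary stress: syllable 6 → klif.dop.bu.tun.ko.ˈko:.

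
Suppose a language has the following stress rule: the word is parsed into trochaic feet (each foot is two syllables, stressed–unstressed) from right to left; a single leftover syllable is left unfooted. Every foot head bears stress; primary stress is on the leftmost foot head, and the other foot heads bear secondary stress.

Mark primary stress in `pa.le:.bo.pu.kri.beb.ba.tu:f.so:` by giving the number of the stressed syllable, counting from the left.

Parse right to left into trochaic (ˈσσ) feet: pa (ˈle:.bo) (ˈpu.kri) (ˈbeb.ba) (ˈtu:f.so:). Syllable 1 is left unfooted.
Foot heads (stressed positions): 2, 4, 6, 8.
End Rule Leftmost: primary stress on the leftmost head = syllable 2.
Primary stress: syllable 2 → pa.ˈle:.bo.pu.kri.beb.ba.tu:f.so:.

2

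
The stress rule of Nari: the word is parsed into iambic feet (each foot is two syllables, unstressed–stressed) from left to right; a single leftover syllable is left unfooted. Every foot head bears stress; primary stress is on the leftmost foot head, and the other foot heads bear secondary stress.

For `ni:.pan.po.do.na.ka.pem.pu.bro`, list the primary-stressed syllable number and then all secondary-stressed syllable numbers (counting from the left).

primary 2, secondary 4, 6, 8

Parse left to right into iambic (σˈσ) feet: (ni:.ˈpan) (po.ˈdo) (na.ˈka) (pem.ˈpu) bro. Syllable 9 is left unfooted.
Foot heads (stressed positions): 2, 4, 6, 8.
End Rule Leftmost: primary stress on the leftmost head = syllable 2.
Secondary stress on 4, 6, 8: ni:.ˈpan.po.ˌdo.na.ˌka.pem.ˌpu.bro.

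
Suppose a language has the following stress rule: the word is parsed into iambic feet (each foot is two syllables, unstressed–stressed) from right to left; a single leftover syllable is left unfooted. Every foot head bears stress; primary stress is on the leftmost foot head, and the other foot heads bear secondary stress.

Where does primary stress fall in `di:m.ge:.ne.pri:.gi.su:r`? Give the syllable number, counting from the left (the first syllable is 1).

Parse right to left into iambic (σˈσ) feet: (di:m.ˈge:) (ne.ˈpri:) (gi.ˈsu:r).
Foot heads (stressed positions): 2, 4, 6.
End Rule Leftmost: primary stress on the leftmost head = syllable 2.
Primary stress: syllable 2 → di:m.ˈge:.ne.pri:.gi.su:r.

2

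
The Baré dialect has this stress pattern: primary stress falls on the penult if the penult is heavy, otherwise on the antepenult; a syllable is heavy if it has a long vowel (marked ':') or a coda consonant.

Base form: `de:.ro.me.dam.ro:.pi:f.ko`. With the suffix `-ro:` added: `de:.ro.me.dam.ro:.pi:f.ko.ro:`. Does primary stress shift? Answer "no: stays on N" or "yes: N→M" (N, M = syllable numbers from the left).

Base `de:.ro.me.dam.ro:.pi:f.ko` (7 syllables):
  Weights: 5 ro: H, 6 pi:f H, 7 ko L.
  The penult (syllable 6, pi:f) is heavy, so it takes stress.
  → primary stress on syllable 6.
Suffixed `de:.ro.me.dam.ro:.pi:f.ko.ro:` (8 syllables):
  Weights: 6 pi:f H, 7 ko L, 8 ro: H.
  The penult (syllable 7, ko) is light, so stress falls on the antepenult (syllable 6, pi:f).
  → primary stress on syllable 6.

no: stays on 6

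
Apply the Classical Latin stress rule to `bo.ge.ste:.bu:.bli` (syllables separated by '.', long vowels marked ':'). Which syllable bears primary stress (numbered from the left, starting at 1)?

Classical Latin: stress the penult if heavy (long vowel or closed), else the antepenult.
Weights: 3 ste: H, 4 bu: H, 5 bli L.
The penult (syllable 4, bu:) is heavy, so it takes stress.
Stress on syllable 4: bo.ge.ste:.ˈbu:.bli.

4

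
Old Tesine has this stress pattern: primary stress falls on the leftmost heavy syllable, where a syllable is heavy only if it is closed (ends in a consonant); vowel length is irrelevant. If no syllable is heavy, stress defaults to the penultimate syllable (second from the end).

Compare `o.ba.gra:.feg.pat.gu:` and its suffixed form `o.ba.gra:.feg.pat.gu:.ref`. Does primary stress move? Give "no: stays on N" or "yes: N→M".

no: stays on 4

Base `o.ba.gra:.feg.pat.gu:` (6 syllables):
  Weights: 1 o L, 2 ba L, 3 gra: L, 4 feg H, 5 pat H, 6 gu: L.
  Heavy syllables in the domain: 4, 5. The leftmost is syllable 4 (feg).
  → primary stress on syllable 4.
Suffixed `o.ba.gra:.feg.pat.gu:.ref` (7 syllables):
  Weights: 1 o L, 2 ba L, 3 gra: L, 4 feg H, 5 pat H, 6 gu: L, 7 ref H.
  Heavy syllables in the domain: 4, 5, 7. The leftmost is syllable 4 (feg).
  → primary stress on syllable 4.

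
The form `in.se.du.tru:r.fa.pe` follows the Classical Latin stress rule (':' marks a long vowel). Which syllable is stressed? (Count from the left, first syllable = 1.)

4

Classical Latin: stress the penult if heavy (long vowel or closed), else the antepenult.
Weights: 4 tru:r H, 5 fa L, 6 pe L.
The penult (syllable 5, fa) is light, so stress falls on the antepenult (syllable 4, tru:r).
Stress on syllable 4: in.se.du.ˈtru:r.fa.pe.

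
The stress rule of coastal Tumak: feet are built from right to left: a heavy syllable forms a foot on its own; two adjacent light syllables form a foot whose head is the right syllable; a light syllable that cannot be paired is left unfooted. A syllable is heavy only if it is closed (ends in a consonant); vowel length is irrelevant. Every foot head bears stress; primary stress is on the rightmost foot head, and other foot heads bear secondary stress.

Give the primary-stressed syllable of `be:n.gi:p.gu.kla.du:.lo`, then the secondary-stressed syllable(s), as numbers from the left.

Weights: 1 be:n H, 2 gi:p H, 3 gu L, 4 kla L, 5 du: L, 6 lo L.
Parse right to left (heavy = foot alone; LL = one foot; stranded L unfooted): (ˈbe:n) (ˈgi:p) (gu.ˈkla) (du:.ˈlo).
Foot heads: 1, 2, 4, 6.
Primary stress on the rightmost head = syllable 6.
Secondary stress on 1, 2, 4: ˌbe:n.ˌgi:p.gu.ˌkla.du:.ˈlo.

primary 6, secondary 1, 2, 4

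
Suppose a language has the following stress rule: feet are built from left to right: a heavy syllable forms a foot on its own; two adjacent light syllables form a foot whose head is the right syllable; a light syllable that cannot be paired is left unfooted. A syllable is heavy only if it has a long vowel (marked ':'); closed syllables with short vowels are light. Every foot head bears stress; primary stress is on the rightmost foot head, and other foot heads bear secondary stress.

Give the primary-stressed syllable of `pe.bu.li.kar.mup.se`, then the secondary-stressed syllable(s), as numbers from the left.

primary 6, secondary 2, 4

Weights: 1 pe L, 2 bu L, 3 li L, 4 kar L, 5 mup L, 6 se L.
Parse left to right (heavy = foot alone; LL = one foot; stranded L unfooted): (pe.ˈbu) (li.ˈkar) (mup.ˈse).
Foot heads: 2, 4, 6.
Primary stress on the rightmost head = syllable 6.
Secondary stress on 2, 4: pe.ˌbu.li.ˌkar.mup.ˈse.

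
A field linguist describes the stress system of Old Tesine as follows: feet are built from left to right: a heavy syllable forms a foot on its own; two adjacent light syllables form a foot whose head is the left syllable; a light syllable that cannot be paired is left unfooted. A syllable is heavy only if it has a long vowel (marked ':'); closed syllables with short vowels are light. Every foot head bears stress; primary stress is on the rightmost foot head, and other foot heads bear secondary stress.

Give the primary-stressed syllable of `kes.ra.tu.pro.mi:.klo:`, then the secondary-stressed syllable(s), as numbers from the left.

primary 6, secondary 1, 3, 5

Weights: 1 kes L, 2 ra L, 3 tu L, 4 pro L, 5 mi: H, 6 klo: H.
Parse left to right (heavy = foot alone; LL = one foot; stranded L unfooted): (ˈkes.ra) (ˈtu.pro) (ˈmi:) (ˈklo:).
Foot heads: 1, 3, 5, 6.
Primary stress on the rightmost head = syllable 6.
Secondary stress on 1, 3, 5: ˌkes.ra.ˌtu.pro.ˌmi:.ˈklo:.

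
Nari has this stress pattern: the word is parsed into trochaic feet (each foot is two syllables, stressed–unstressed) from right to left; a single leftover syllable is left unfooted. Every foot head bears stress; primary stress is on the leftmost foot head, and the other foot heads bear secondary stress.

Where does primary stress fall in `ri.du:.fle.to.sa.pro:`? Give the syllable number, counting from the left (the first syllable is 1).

Parse right to left into trochaic (ˈσσ) feet: (ˈri.du:) (ˈfle.to) (ˈsa.pro:).
Foot heads (stressed positions): 1, 3, 5.
End Rule Leftmost: primary stress on the leftmost head = syllable 1.
Primary stress: syllable 1 → ˈri.du:.fle.to.sa.pro:.

1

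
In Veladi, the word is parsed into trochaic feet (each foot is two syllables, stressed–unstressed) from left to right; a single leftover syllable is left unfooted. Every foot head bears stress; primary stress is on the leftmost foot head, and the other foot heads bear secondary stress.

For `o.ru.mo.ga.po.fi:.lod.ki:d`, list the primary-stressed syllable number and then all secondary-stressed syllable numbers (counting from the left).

Parse left to right into trochaic (ˈσσ) feet: (ˈo.ru) (ˈmo.ga) (ˈpo.fi:) (ˈlod.ki:d).
Foot heads (stressed positions): 1, 3, 5, 7.
End Rule Leftmost: primary stress on the leftmost head = syllable 1.
Secondary stress on 3, 5, 7: ˈo.ru.ˌmo.ga.ˌpo.fi:.ˌlod.ki:d.

primary 1, secondary 3, 5, 7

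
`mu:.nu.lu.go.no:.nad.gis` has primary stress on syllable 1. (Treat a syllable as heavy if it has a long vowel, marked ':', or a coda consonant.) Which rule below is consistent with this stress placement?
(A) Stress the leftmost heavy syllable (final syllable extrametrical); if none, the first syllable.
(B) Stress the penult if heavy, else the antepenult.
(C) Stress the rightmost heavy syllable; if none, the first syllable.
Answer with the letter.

Rule A → syllable 1 ✓.
Rule B → syllable 6 (observed: 1).
Rule C → syllable 7 (observed: 1).

A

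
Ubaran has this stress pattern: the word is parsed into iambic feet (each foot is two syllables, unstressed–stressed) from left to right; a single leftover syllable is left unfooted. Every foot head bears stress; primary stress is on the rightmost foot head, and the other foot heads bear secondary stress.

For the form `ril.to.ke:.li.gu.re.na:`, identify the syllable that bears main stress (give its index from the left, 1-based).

6

Parse left to right into iambic (σˈσ) feet: (ril.ˈto) (ke:.ˈli) (gu.ˈre) na:. Syllable 7 is left unfooted.
Foot heads (stressed positions): 2, 4, 6.
End Rule Rightmost: primary stress on the rightmost head = syllable 6.
Primary stress: syllable 6 → ril.to.ke:.li.gu.ˈre.na:.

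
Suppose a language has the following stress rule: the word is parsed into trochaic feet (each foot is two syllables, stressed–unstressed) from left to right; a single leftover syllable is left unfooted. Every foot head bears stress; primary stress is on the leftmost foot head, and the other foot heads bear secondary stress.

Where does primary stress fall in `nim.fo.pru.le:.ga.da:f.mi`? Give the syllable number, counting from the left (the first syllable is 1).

Parse left to right into trochaic (ˈσσ) feet: (ˈnim.fo) (ˈpru.le:) (ˈga.da:f) mi. Syllable 7 is left unfooted.
Foot heads (stressed positions): 1, 3, 5.
End Rule Leftmost: primary stress on the leftmost head = syllable 1.
Primary stress: syllable 1 → ˈnim.fo.pru.le:.ga.da:f.mi.

1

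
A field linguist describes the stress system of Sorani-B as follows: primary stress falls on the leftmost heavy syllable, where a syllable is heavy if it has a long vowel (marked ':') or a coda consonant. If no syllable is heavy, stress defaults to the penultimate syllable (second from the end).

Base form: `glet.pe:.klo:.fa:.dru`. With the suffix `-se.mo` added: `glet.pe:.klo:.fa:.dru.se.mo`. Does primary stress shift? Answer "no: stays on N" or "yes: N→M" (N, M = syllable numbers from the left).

Base `glet.pe:.klo:.fa:.dru` (5 syllables):
  Weights: 1 glet H, 2 pe: H, 3 klo: H, 4 fa: H, 5 dru L.
  Heavy syllables in the domain: 1, 2, 3, 4. The leftmost is syllable 1 (glet).
  → primary stress on syllable 1.
Suffixed `glet.pe:.klo:.fa:.dru.se.mo` (7 syllables):
  Weights: 1 glet H, 2 pe: H, 3 klo: H, 4 fa: H, 5 dru L, 6 se L, 7 mo L.
  Heavy syllables in the domain: 1, 2, 3, 4. The leftmost is syllable 1 (glet).
  → primary stress on syllable 1.

no: stays on 1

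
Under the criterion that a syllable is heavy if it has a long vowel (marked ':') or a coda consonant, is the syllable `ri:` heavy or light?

`ri:`: long vowel, open (no coda). Long vowel → heavy.

heavy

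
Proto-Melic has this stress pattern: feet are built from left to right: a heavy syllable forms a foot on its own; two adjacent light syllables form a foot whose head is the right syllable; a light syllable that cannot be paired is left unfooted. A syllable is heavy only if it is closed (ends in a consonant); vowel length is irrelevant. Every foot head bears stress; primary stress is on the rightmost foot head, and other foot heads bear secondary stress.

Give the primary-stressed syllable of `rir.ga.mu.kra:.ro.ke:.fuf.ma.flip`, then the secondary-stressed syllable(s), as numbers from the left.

Weights: 1 rir H, 2 ga L, 3 mu L, 4 kra: L, 5 ro L, 6 ke: L, 7 fuf H, 8 ma L, 9 flip H.
Parse left to right (heavy = foot alone; LL = one foot; stranded L unfooted): (ˈrir) (ga.ˈmu) (kra:.ˈro) ke: (ˈfuf) ma (ˈflip).
Foot heads: 1, 3, 5, 7, 9.
Primary stress on the rightmost head = syllable 9.
Secondary stress on 1, 3, 5, 7: ˌrir.ga.ˌmu.kra:.ˌro.ke:.ˌfuf.ma.ˈflip.

primary 9, secondary 1, 3, 5, 7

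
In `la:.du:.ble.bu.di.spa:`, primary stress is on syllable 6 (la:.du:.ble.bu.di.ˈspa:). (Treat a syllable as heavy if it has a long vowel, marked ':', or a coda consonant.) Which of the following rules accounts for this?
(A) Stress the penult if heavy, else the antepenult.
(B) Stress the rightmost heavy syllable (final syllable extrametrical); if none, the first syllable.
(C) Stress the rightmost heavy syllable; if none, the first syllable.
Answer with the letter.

Rule A → syllable 4 (observed: 6).
Rule B → syllable 2 (observed: 6).
Rule C → syllable 6 ✓.

C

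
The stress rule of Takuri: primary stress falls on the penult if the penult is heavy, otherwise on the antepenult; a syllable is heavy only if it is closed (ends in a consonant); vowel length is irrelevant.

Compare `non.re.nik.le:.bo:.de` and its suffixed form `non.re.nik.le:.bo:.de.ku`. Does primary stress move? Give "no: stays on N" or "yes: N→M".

yes: 4→5

Base `non.re.nik.le:.bo:.de` (6 syllables):
  Weights: 4 le: L, 5 bo: L, 6 de L.
  The penult (syllable 5, bo:) is light, so stress falls on the antepenult (syllable 4, le:).
  → primary stress on syllable 4.
Suffixed `non.re.nik.le:.bo:.de.ku` (7 syllables):
  Weights: 5 bo: L, 6 de L, 7 ku L.
  The penult (syllable 6, de) is light, so stress falls on the antepenult (syllable 5, bo:).
  → primary stress on syllable 5.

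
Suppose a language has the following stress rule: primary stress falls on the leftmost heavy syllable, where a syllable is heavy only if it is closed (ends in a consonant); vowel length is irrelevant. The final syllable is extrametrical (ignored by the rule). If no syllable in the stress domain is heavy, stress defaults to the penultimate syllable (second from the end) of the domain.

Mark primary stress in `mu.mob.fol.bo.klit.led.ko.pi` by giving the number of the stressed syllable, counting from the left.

The final syllable (8, pi) is extrametrical; the stress domain is syllables 1–7.
Weights: 1 mu L, 2 mob H, 3 fol H, 4 bo L, 5 klit H, 6 led H, 7 ko L.
Heavy syllables in the domain: 2, 3, 5, 6. The leftmost is syllable 2 (mob).
Primary stress: syllable 2 → mu.ˈmob.fol.bo.klit.led.ko.pi.

2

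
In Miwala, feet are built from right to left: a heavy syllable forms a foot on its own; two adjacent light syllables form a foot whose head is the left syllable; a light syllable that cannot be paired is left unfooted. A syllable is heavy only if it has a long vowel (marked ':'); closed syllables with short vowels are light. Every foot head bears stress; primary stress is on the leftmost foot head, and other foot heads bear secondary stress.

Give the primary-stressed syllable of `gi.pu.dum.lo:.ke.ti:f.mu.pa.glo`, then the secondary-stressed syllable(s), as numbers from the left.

Weights: 1 gi L, 2 pu L, 3 dum L, 4 lo: H, 5 ke L, 6 ti:f H, 7 mu L, 8 pa L, 9 glo L.
Parse right to left (heavy = foot alone; LL = one foot; stranded L unfooted): gi (ˈpu.dum) (ˈlo:) ke (ˈti:f) mu (ˈpa.glo).
Foot heads: 2, 4, 6, 8.
Primary stress on the leftmost head = syllable 2.
Secondary stress on 4, 6, 8: gi.ˈpu.dum.ˌlo:.ke.ˌti:f.mu.ˌpa.glo.

primary 2, secondary 4, 6, 8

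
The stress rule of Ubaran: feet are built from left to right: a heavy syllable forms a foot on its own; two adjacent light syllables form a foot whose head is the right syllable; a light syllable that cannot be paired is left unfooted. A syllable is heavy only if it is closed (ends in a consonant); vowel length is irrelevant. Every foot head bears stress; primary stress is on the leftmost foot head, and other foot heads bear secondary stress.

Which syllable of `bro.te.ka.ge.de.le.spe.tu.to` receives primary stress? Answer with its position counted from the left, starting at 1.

2

Weights: 1 bro L, 2 te L, 3 ka L, 4 ge L, 5 de L, 6 le L, 7 spe L, 8 tu L, 9 to L.
Parse left to right (heavy = foot alone; LL = one foot; stranded L unfooted): (bro.ˈte) (ka.ˈge) (de.ˈle) (spe.ˈtu) to.
Foot heads: 2, 4, 6, 8.
Primary stress on the leftmost head = syllable 2.
Primary stress: syllable 2 → bro.ˈte.ka.ge.de.le.spe.tu.to.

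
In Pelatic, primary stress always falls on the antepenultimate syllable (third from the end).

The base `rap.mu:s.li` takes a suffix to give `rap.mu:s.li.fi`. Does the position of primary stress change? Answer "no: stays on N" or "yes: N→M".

Base `rap.mu:s.li` (3 syllables):
  The word has 3 syllables; the antepenultimate syllable (third from the end) is syllable 1 (rap).
  → primary stress on syllable 1.
Suffixed `rap.mu:s.li.fi` (4 syllables):
  The word has 4 syllables; the antepenultimate syllable (third from the end) is syllable 2 (mu:s).
  → primary stress on syllable 2.

yes: 1→2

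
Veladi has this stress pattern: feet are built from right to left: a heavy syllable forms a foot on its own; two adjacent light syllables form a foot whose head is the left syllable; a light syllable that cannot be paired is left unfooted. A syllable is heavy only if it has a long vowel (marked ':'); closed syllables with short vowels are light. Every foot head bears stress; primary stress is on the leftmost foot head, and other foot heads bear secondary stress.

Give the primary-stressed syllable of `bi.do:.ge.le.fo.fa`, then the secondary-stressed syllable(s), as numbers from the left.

Weights: 1 bi L, 2 do: H, 3 ge L, 4 le L, 5 fo L, 6 fa L.
Parse right to left (heavy = foot alone; LL = one foot; stranded L unfooted): bi (ˈdo:) (ˈge.le) (ˈfo.fa).
Foot heads: 2, 3, 5.
Primary stress on the leftmost head = syllable 2.
Secondary stress on 3, 5: bi.ˈdo:.ˌge.le.ˌfo.fa.

primary 2, secondary 3, 5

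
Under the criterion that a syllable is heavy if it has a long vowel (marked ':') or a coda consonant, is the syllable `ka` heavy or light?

light

`ka`: short vowel, open (no coda). Short vowel, open → light.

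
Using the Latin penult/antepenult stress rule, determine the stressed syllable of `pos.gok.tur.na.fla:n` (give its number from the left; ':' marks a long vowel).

3

Classical Latin: stress the penult if heavy (long vowel or closed), else the antepenult.
Weights: 3 tur H, 4 na L, 5 fla:n H.
The penult (syllable 4, na) is light, so stress falls on the antepenult (syllable 3, tur).
Stress on syllable 3: pos.gok.ˈtur.na.fla:n.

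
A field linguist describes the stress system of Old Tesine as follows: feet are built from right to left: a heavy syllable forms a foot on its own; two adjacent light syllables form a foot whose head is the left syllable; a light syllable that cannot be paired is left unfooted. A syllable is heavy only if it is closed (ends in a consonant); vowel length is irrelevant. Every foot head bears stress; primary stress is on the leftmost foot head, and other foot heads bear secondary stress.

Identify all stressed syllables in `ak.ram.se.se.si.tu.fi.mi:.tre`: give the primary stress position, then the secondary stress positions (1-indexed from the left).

primary 1, secondary 2, 4, 6, 8

Weights: 1 ak H, 2 ram H, 3 se L, 4 se L, 5 si L, 6 tu L, 7 fi L, 8 mi: L, 9 tre L.
Parse right to left (heavy = foot alone; LL = one foot; stranded L unfooted): (ˈak) (ˈram) se (ˈse.si) (ˈtu.fi) (ˈmi:.tre).
Foot heads: 1, 2, 4, 6, 8.
Primary stress on the leftmost head = syllable 1.
Secondary stress on 2, 4, 6, 8: ˈak.ˌram.se.ˌse.si.ˌtu.fi.ˌmi:.tre.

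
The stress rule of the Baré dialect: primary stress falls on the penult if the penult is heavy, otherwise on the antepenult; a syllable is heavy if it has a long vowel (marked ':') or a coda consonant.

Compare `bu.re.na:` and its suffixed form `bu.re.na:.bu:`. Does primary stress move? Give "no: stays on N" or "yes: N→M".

yes: 1→3

Base `bu.re.na:` (3 syllables):
  Weights: 1 bu L, 2 re L, 3 na: H.
  The penult (syllable 2, re) is light, so stress falls on the antepenult (syllable 1, bu).
  → primary stress on syllable 1.
Suffixed `bu.re.na:.bu:` (4 syllables):
  Weights: 2 re L, 3 na: H, 4 bu: H.
  The penult (syllable 3, na:) is heavy, so it takes stress.
  → primary stress on syllable 3.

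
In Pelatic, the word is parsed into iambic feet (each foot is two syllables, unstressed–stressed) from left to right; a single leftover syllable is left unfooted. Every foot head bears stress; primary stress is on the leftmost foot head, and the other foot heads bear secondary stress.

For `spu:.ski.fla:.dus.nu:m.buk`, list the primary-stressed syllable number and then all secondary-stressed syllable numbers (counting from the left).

Parse left to right into iambic (σˈσ) feet: (spu:.ˈski) (fla:.ˈdus) (nu:m.ˈbuk).
Foot heads (stressed positions): 2, 4, 6.
End Rule Leftmost: primary stress on the leftmost head = syllable 2.
Secondary stress on 4, 6: spu:.ˈski.fla:.ˌdus.nu:m.ˌbuk.

primary 2, secondary 4, 6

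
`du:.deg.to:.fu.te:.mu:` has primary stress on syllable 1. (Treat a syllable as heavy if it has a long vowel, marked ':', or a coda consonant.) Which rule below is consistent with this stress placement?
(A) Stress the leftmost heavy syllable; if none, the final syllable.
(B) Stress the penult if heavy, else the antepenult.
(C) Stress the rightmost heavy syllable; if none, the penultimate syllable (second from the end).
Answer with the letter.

Rule A → syllable 1 ✓.
Rule B → syllable 5 (observed: 1).
Rule C → syllable 6 (observed: 1).

A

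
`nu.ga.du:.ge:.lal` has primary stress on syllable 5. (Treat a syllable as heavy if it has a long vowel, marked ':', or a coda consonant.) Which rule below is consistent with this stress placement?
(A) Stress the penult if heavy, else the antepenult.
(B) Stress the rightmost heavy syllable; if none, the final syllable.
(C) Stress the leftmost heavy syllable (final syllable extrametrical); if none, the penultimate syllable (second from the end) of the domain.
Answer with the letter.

B

Rule A → syllable 4 (observed: 5).
Rule B → syllable 5 ✓.
Rule C → syllable 3 (observed: 5).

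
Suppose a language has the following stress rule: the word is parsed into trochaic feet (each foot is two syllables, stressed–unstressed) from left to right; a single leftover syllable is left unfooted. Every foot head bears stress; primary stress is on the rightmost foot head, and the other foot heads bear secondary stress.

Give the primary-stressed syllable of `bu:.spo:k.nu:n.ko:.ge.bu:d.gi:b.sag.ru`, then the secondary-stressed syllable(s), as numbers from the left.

Parse left to right into trochaic (ˈσσ) feet: (ˈbu:.spo:k) (ˈnu:n.ko:) (ˈge.bu:d) (ˈgi:b.sag) ru. Syllable 9 is left unfooted.
Foot heads (stressed positions): 1, 3, 5, 7.
End Rule Rightmost: primary stress on the rightmost head = syllable 7.
Secondary stress on 1, 3, 5: ˌbu:.spo:k.ˌnu:n.ko:.ˌge.bu:d.ˈgi:b.sag.ru.

primary 7, secondary 1, 3, 5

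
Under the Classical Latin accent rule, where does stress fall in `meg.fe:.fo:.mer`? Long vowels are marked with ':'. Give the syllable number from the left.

Classical Latin: stress the penult if heavy (long vowel or closed), else the antepenult.
Weights: 2 fe: H, 3 fo: H, 4 mer H.
The penult (syllable 3, fo:) is heavy, so it takes stress.
Stress on syllable 3: meg.fe:.ˈfo:.mer.

3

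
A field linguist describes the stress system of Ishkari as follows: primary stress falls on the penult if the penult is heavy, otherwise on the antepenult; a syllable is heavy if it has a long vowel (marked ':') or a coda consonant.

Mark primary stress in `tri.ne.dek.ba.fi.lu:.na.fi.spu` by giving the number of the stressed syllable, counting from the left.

7

Weights: 7 na L, 8 fi L, 9 spu L.
The penult (syllable 8, fi) is light, so stress falls on the antepenult (syllable 7, na).
Primary stress: syllable 7 → tri.ne.dek.ba.fi.lu:.ˈna.fi.spu.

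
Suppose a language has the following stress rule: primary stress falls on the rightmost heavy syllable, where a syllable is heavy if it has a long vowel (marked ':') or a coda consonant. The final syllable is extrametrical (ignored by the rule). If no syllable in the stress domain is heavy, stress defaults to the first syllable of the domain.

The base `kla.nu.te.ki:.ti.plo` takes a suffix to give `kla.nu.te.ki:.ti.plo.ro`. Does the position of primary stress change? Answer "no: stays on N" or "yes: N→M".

no: stays on 4

Base `kla.nu.te.ki:.ti.plo` (6 syllables):
  The final syllable (6, plo) is extrametrical; the stress domain is syllables 1–5.
  Weights: 1 kla L, 2 nu L, 3 te L, 4 ki: H, 5 ti L.
  Heavy syllables in the domain: 4. The rightmost is syllable 4 (ki:).
  → primary stress on syllable 4.
Suffixed `kla.nu.te.ki:.ti.plo.ro` (7 syllables):
  The final syllable (7, ro) is extrametrical; the stress domain is syllables 1–6.
  Weights: 1 kla L, 2 nu L, 3 te L, 4 ki: H, 5 ti L, 6 plo L.
  Heavy syllables in the domain: 4. The rightmost is syllable 4 (ki:).
  → primary stress on syllable 4.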